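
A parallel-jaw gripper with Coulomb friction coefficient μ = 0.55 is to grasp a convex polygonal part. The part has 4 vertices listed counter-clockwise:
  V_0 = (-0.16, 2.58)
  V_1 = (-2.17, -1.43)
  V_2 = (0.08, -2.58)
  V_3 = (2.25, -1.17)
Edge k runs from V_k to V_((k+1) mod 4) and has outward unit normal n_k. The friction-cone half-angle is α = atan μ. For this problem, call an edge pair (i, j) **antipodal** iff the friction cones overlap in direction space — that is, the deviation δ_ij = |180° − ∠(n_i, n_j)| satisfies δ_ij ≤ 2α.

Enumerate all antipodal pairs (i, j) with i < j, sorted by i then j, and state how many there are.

α = atan 0.55 = 28.81°;  2α = 57.62°
n_0 = (-0.8940, +0.4481)
n_1 = (-0.4551, -0.8904)
n_2 = (+0.5449, -0.8385)
n_3 = (+0.8413, +0.5406)
  (0,1): δ = 90.45°  ·
  (0,2): δ = 30.36°  ✓
  (0,3): δ = 59.35°  ·
  (1,2): δ = 119.91°  ·
  (1,3): δ = 30.20°  ✓
  (2,3): δ = 90.29°  ·
antipodal pairs: 2

count = 2; pairs: (0,2), (1,3)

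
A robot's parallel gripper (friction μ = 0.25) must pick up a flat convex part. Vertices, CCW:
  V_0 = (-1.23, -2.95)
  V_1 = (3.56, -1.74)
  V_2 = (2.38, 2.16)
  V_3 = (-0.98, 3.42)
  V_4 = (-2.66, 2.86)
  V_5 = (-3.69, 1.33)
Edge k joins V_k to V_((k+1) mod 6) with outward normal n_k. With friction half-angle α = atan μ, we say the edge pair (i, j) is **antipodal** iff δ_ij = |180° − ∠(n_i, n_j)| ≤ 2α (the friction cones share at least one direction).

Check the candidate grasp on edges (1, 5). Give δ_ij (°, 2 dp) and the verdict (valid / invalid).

δ = 13.05°, valid

α = atan 0.25 = 14.04°;  2α = 28.07°
edge 1: e_1 = (-1.18, +3.90);  n_1 = (+0.9571, +0.2896)
edge 5: e_5 = (+2.46, -4.28);  n_5 = (-0.8670, -0.4983)
∠(n_1, n_5) = 166.95°
δ = |180° − 166.95°| = 13.05°
13.05° ≤ 2α = 28.07°  →  valid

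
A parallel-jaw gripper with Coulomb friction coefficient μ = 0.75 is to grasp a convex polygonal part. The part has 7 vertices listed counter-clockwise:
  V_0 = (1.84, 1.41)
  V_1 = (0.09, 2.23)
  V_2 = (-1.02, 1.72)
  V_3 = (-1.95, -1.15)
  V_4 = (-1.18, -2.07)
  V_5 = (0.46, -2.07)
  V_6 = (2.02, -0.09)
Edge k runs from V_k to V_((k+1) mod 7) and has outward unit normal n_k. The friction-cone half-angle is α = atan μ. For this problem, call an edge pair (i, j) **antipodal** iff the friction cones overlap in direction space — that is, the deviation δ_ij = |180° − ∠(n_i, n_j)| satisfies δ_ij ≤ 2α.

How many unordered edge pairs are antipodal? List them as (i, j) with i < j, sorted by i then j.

α = atan 0.75 = 36.87°;  2α = 73.74°
n_0 = (+0.4243, +0.9055)
n_1 = (-0.4175, +0.9087)
n_2 = (-0.9513, +0.3083)
n_3 = (-0.7669, -0.6418)
n_4 = (+0.0000, -1.0000)
n_5 = (+0.7855, -0.6189)
n_6 = (+0.9929, +0.1191)
  (0,1): δ = 130.22°  ·
  (0,2): δ = 82.85°  ·
  (0,3): δ = 24.97°  ✓
  (0,4): δ = 25.11°  ✓
  (0,5): δ = 76.87°  ·
  (0,6): δ = 121.95°  ·
  (1,2): δ = 132.63°  ·
  (1,3): δ = 74.75°  ·
  (1,4): δ = 24.68°  ✓
  (1,5): δ = 27.09°  ✓
  (1,6): δ = 72.17°  ✓
  (2,3): δ = 122.12°  ·
  (2,4): δ = 72.05°  ✓
  (2,5): δ = 20.28°  ✓
  (2,6): δ = 24.80°  ✓
  (3,4): δ = 129.93°  ·
  (3,5): δ = 78.16°  ·
  (3,6): δ = 33.09°  ✓
  (4,5): δ = 128.23°  ·
  (4,6): δ = 83.16°  ·
  (5,6): δ = 134.92°  ·
antipodal pairs: 9

count = 9; pairs: (0,3), (0,4), (1,4), (1,5), (1,6), (2,4), (2,5), (2,6), (3,6)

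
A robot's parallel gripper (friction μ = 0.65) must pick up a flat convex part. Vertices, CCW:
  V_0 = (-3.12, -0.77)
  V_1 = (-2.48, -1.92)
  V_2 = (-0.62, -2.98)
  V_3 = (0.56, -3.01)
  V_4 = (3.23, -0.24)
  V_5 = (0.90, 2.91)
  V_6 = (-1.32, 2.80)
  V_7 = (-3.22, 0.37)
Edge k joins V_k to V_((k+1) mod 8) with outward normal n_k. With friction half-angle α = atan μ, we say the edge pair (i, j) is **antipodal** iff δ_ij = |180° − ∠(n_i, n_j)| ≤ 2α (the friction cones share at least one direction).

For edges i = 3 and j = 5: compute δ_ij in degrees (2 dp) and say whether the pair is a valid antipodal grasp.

δ = 43.22°, valid

α = atan 0.65 = 33.02°;  2α = 66.05°
edge 3: e_3 = (+2.67, +2.77);  n_3 = (+0.7200, -0.6940)
edge 5: e_5 = (-2.22, -0.11);  n_5 = (-0.0495, +0.9988)
∠(n_3, n_5) = 136.78°
δ = |180° − 136.78°| = 43.22°
43.22° ≤ 2α = 66.05°  →  valid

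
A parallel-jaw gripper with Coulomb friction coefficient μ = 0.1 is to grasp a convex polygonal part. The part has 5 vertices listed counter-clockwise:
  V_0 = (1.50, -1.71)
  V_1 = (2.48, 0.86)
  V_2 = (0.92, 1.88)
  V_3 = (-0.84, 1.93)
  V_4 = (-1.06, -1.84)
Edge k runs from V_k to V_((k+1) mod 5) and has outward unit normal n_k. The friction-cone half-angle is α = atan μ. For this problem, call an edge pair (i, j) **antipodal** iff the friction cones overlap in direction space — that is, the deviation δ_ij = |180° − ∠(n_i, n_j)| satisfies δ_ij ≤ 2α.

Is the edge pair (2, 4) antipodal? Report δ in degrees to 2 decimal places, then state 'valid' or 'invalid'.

δ = 4.53°, valid

α = atan 0.1 = 5.71°;  2α = 11.42°
edge 2: e_2 = (-1.76, +0.05);  n_2 = (+0.0284, +0.9996)
edge 4: e_4 = (+2.56, +0.13);  n_4 = (+0.0507, -0.9987)
∠(n_2, n_4) = 175.47°
δ = |180° − 175.47°| = 4.53°
4.53° ≤ 2α = 11.42°  →  valid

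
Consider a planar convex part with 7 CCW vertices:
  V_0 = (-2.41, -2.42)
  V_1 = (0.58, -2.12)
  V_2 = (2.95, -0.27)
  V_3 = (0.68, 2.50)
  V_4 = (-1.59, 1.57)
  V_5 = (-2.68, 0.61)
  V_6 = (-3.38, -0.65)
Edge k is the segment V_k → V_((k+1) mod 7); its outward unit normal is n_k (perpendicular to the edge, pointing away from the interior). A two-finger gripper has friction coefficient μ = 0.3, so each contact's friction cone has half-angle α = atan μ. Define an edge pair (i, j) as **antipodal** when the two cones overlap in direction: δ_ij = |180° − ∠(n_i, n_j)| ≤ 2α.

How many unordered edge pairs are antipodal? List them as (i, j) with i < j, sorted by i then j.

α = atan 0.3 = 16.70°;  2α = 33.40°
n_0 = (+0.0998, -0.9950)
n_1 = (+0.6153, -0.7883)
n_2 = (+0.7735, +0.6338)
n_3 = (-0.3791, +0.9254)
n_4 = (-0.6609, +0.7504)
n_5 = (-0.8742, +0.4856)
n_6 = (-0.8769, -0.4806)
  (0,1): δ = 147.75°  ·
  (0,2): δ = 56.40°  ·
  (0,3): δ = 16.55°  ✓
  (0,4): δ = 35.64°  ·
  (0,5): δ = 55.22°  ·
  (0,6): δ = 112.99°  ·
  (1,2): δ = 88.64°  ·
  (1,3): δ = 15.70°  ✓
  (1,4): δ = 3.40°  ✓
  (1,5): δ = 22.97°  ✓
  (1,6): δ = 80.75°  ·
  (2,3): δ = 107.06°  ·
  (2,4): δ = 87.96°  ·
  (2,5): δ = 68.39°  ·
  (2,6): δ = 10.61°  ✓
  (3,4): δ = 160.91°  ·
  (3,5): δ = 141.33°  ·
  (3,6): δ = 83.55°  ·
  (4,5): δ = 160.43°  ·
  (4,6): δ = 102.65°  ·
  (5,6): δ = 122.22°  ·
antipodal pairs: 5

count = 5; pairs: (0,3), (1,3), (1,4), (1,5), (2,6)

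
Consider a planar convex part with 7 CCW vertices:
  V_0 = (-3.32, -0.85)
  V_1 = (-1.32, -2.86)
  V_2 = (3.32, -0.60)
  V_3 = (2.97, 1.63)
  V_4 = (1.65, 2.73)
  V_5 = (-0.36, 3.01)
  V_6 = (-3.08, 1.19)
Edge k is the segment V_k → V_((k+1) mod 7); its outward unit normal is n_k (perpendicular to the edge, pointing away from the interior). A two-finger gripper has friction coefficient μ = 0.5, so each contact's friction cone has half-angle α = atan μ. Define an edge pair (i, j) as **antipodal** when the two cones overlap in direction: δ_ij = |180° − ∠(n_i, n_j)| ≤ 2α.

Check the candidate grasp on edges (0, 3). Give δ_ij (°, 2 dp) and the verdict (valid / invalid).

α = atan 0.5 = 26.57°;  2α = 53.13°
edge 0: e_0 = (+2.00, -2.01);  n_0 = (-0.7089, -0.7053)
edge 3: e_3 = (-1.32, +1.10);  n_3 = (+0.6402, +0.7682)
∠(n_0, n_3) = 174.66°
δ = |180° − 174.66°| = 5.34°
5.34° ≤ 2α = 53.13°  →  valid

δ = 5.34°, valid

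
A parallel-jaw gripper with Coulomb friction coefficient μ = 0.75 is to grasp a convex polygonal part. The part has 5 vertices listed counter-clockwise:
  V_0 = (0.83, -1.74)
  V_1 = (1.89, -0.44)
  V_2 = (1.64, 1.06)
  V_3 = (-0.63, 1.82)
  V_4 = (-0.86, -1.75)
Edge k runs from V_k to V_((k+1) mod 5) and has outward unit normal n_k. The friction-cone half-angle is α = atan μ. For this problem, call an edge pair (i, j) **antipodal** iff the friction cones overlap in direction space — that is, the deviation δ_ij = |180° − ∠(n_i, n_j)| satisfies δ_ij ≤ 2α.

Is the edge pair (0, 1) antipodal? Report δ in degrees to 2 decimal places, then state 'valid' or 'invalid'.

α = atan 0.75 = 36.87°;  2α = 73.74°
edge 0: e_0 = (+1.06, +1.30);  n_0 = (+0.7750, -0.6319)
edge 1: e_1 = (-0.25, +1.50);  n_1 = (+0.9864, +0.1644)
∠(n_0, n_1) = 48.66°
δ = |180° − 48.66°| = 131.34°
131.34° > 2α = 73.74°  →  invalid

δ = 131.34°, invalid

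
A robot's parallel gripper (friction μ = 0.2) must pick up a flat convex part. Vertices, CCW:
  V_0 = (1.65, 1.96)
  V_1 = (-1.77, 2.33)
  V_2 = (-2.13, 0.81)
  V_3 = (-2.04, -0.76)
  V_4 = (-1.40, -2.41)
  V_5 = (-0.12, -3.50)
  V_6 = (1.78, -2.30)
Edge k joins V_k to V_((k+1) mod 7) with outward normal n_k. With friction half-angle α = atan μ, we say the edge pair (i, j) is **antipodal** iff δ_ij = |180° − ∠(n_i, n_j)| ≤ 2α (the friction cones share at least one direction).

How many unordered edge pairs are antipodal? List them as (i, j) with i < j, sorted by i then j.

count = 3; pairs: (1,6), (2,6), (3,6)

α = atan 0.2 = 11.31°;  2α = 22.62°
n_0 = (+0.1076, +0.9942)
n_1 = (-0.9731, +0.2305)
n_2 = (-0.9984, -0.0572)
n_3 = (-0.9323, -0.3616)
n_4 = (-0.6483, -0.7614)
n_5 = (+0.5340, -0.8455)
n_6 = (+0.9995, +0.0305)
  (0,1): δ = 97.15°  ·
  (0,2): δ = 80.54°  ·
  (0,3): δ = 62.63°  ·
  (0,4): δ = 34.24°  ·
  (0,5): δ = 38.45°  ·
  (0,6): δ = 97.92°  ·
  (1,2): δ = 163.39°  ·
  (1,3): δ = 145.48°  ·
  (1,4): δ = 117.09°  ·
  (1,5): δ = 44.40°  ·
  (1,6): δ = 15.07°  ✓
  (2,3): δ = 162.08°  ·
  (2,4): δ = 133.70°  ·
  (2,5): δ = 61.01°  ·
  (2,6): δ = 1.53°  ✓
  (3,4): δ = 151.62°  ·
  (3,5): δ = 78.92°  ·
  (3,6): δ = 19.45°  ✓
  (4,5): δ = 107.31°  ·
  (4,6): δ = 47.84°  ·
  (5,6): δ = 120.53°  ·
antipodal pairs: 3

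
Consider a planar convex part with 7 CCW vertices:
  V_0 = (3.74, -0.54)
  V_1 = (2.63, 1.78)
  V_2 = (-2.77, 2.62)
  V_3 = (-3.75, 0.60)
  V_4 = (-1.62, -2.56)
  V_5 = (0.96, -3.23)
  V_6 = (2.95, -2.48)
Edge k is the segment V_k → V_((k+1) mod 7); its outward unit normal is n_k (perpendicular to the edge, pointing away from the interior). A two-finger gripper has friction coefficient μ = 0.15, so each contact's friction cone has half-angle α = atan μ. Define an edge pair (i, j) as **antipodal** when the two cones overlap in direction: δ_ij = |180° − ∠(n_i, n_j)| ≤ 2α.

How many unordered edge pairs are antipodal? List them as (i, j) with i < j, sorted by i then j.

α = atan 0.15 = 8.53°;  2α = 17.06°
n_0 = (+0.9021, +0.4316)
n_1 = (+0.1537, +0.9881)
n_2 = (-0.8997, +0.4365)
n_3 = (-0.8292, -0.5589)
n_4 = (-0.2514, -0.9679)
n_5 = (+0.3527, -0.9357)
n_6 = (+0.9262, -0.3771)
  (0,1): δ = 124.41°  ·
  (0,2): δ = 51.45°  ·
  (0,3): δ = 8.41°  ✓
  (0,4): δ = 49.87°  ·
  (0,5): δ = 85.08°  ·
  (0,6): δ = 132.27°  ·
  (1,2): δ = 107.04°  ·
  (1,3): δ = 47.18°  ·
  (1,4): δ = 5.72°  ✓
  (1,5): δ = 29.49°  ·
  (1,6): δ = 76.68°  ·
  (2,3): δ = 120.14°  ·
  (2,4): δ = 78.68°  ·
  (2,5): δ = 43.47°  ·
  (2,6): δ = 3.72°  ✓
  (3,4): δ = 138.54°  ·
  (3,5): δ = 103.33°  ·
  (3,6): δ = 56.14°  ·
  (4,5): δ = 144.79°  ·
  (4,6): δ = 97.60°  ·
  (5,6): δ = 132.81°  ·
antipodal pairs: 3

count = 3; pairs: (0,3), (1,4), (2,6)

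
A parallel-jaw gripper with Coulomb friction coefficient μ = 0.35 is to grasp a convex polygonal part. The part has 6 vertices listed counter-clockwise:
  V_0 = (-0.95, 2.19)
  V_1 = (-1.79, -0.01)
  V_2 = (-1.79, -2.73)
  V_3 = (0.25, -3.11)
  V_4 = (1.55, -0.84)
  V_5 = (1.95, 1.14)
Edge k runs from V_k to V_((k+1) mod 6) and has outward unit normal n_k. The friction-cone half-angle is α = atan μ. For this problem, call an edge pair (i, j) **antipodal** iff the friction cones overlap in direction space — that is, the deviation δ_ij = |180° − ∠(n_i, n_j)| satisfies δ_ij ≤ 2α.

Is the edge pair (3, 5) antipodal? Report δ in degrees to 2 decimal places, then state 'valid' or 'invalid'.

α = atan 0.35 = 19.29°;  2α = 38.58°
edge 3: e_3 = (+1.30, +2.27);  n_3 = (+0.8678, -0.4970)
edge 5: e_5 = (-2.90, +1.05);  n_5 = (+0.3404, +0.9403)
∠(n_3, n_5) = 99.90°
δ = |180° − 99.90°| = 80.10°
80.10° > 2α = 38.58°  →  invalid

δ = 80.10°, invalid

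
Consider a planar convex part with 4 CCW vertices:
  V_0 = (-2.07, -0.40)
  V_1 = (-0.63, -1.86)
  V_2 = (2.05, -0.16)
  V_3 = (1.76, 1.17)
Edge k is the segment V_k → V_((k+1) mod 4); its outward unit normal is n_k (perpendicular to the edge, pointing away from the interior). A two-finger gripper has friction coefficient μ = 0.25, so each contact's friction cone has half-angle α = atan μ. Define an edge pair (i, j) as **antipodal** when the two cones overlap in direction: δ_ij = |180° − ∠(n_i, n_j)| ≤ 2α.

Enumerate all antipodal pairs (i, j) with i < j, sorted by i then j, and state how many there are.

α = atan 0.25 = 14.04°;  2α = 28.07°
n_0 = (-0.7120, -0.7022)
n_1 = (+0.5357, -0.8444)
n_2 = (+0.9770, +0.2130)
n_3 = (-0.3793, +0.9253)
  (0,1): δ = 102.22°  ·
  (0,2): δ = 32.30°  ·
  (0,3): δ = 67.68°  ·
  (1,2): δ = 110.09°  ·
  (1,3): δ = 10.10°  ✓
  (2,3): δ = 80.01°  ·
antipodal pairs: 1

count = 1; pairs: (1,3)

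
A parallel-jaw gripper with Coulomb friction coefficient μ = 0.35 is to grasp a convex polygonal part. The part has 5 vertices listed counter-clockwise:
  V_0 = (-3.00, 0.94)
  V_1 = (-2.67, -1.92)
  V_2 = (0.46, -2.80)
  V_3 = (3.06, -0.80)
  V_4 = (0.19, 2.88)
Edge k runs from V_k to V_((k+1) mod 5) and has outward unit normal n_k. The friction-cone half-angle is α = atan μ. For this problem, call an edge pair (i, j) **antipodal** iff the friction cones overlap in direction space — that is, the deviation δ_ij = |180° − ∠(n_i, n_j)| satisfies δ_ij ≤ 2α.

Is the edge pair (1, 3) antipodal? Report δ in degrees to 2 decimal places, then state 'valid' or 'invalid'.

α = atan 0.35 = 19.29°;  2α = 38.58°
edge 1: e_1 = (+3.13, -0.88);  n_1 = (-0.2707, -0.9627)
edge 3: e_3 = (-2.87, +3.68);  n_3 = (+0.7885, +0.6150)
∠(n_1, n_3) = 143.65°
δ = |180° − 143.65°| = 36.35°
36.35° ≤ 2α = 38.58°  →  valid

δ = 36.35°, valid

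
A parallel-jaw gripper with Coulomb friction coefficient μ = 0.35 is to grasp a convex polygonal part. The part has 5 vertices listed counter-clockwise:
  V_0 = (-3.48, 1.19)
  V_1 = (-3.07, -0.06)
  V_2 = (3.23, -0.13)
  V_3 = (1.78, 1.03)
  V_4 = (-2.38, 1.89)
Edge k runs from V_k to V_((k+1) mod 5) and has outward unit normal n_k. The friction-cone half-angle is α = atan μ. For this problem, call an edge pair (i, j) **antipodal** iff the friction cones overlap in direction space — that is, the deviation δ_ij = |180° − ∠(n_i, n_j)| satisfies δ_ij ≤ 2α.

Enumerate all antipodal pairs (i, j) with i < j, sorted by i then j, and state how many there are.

α = atan 0.35 = 19.29°;  2α = 38.58°
n_0 = (-0.9502, -0.3117)
n_1 = (-0.0111, -0.9999)
n_2 = (+0.6247, +0.7809)
n_3 = (+0.2024, +0.9793)
n_4 = (-0.5369, +0.8437)
  (0,1): δ = 108.80°  ·
  (0,2): δ = 33.18°  ✓
  (0,3): δ = 60.16°  ·
  (0,4): δ = 104.31°  ·
  (1,2): δ = 38.02°  ✓
  (1,3): δ = 11.04°  ✓
  (1,4): δ = 33.11°  ✓
  (2,3): δ = 153.02°  ·
  (2,4): δ = 108.87°  ·
  (3,4): δ = 135.85°  ·
antipodal pairs: 4

count = 4; pairs: (0,2), (1,2), (1,3), (1,4)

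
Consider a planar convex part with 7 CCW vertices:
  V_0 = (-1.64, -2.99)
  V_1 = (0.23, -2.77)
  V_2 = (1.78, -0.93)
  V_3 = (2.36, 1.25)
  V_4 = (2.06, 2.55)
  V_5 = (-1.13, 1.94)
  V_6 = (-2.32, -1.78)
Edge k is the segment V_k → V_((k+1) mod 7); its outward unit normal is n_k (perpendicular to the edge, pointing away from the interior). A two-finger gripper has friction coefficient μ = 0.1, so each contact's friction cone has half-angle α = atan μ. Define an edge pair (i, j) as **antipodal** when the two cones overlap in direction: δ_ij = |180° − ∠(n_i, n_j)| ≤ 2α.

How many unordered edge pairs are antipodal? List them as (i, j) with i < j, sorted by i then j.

α = atan 0.1 = 5.71°;  2α = 11.42°
n_0 = (+0.1168, -0.9932)
n_1 = (+0.7648, -0.6443)
n_2 = (+0.9664, -0.2571)
n_3 = (+0.9744, +0.2249)
n_4 = (-0.1878, +0.9822)
n_5 = (-0.9525, +0.3047)
n_6 = (-0.8718, -0.4899)
  (0,1): δ = 136.82°  ·
  (0,2): δ = 111.61°  ·
  (0,3): δ = 83.72°  ·
  (0,4): δ = 4.12°  ✓
  (0,5): δ = 65.55°  ·
  (0,6): δ = 112.63°  ·
  (1,2): δ = 154.79°  ·
  (1,3): δ = 126.89°  ·
  (1,4): δ = 39.06°  ·
  (1,5): δ = 22.37°  ·
  (1,6): δ = 69.45°  ·
  (2,3): δ = 152.11°  ·
  (2,4): δ = 64.28°  ·
  (2,5): δ = 2.84°  ✓
  (2,6): δ = 44.23°  ·
  (3,4): δ = 92.17°  ·
  (3,5): δ = 30.73°  ·
  (3,6): δ = 16.34°  ·
  (4,5): δ = 118.56°  ·
  (4,6): δ = 71.49°  ·
  (5,6): δ = 132.93°  ·
antipodal pairs: 2

count = 2; pairs: (0,4), (2,5)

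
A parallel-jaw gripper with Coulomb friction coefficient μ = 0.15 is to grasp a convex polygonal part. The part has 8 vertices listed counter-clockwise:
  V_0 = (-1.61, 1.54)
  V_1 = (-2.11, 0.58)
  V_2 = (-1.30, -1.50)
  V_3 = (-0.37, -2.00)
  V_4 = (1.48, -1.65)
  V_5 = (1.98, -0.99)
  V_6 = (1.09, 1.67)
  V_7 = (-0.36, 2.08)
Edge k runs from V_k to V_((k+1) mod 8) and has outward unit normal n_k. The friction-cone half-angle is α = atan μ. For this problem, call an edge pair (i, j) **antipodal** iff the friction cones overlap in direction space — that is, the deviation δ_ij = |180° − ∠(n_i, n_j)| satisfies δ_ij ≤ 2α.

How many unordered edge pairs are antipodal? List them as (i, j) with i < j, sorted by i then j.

count = 4; pairs: (0,4), (1,5), (2,6), (3,7)

α = atan 0.15 = 8.53°;  2α = 17.06°
n_0 = (-0.8869, +0.4619)
n_1 = (-0.9318, -0.3629)
n_2 = (-0.4735, -0.8808)
n_3 = (+0.1859, -0.9826)
n_4 = (+0.7971, -0.6039)
n_5 = (+0.9483, +0.3173)
n_6 = (+0.2721, +0.9623)
n_7 = (-0.3966, +0.9180)
  (0,1): δ = 131.21°  ·
  (0,2): δ = 90.75°  ·
  (0,3): δ = 51.77°  ·
  (0,4): δ = 9.63°  ✓
  (0,5): δ = 46.01°  ·
  (0,6): δ = 101.72°  ·
  (0,7): δ = 140.88°  ·
  (1,2): δ = 139.54°  ·
  (1,3): δ = 100.56°  ·
  (1,4): δ = 58.42°  ·
  (1,5): δ = 2.78°  ✓
  (1,6): δ = 52.93°  ·
  (1,7): δ = 92.09°  ·
  (2,3): δ = 141.02°  ·
  (2,4): δ = 98.88°  ·
  (2,5): δ = 43.24°  ·
  (2,6): δ = 12.48°  ✓
  (2,7): δ = 51.63°  ·
  (3,4): δ = 137.86°  ·
  (3,5): δ = 82.21°  ·
  (3,6): δ = 26.50°  ·
  (3,7): δ = 12.65°  ✓
  (4,5): δ = 124.35°  ·
  (4,6): δ = 68.64°  ·
  (4,7): δ = 29.49°  ·
  (5,6): δ = 124.29°  ·
  (5,7): δ = 85.14°  ·
  (6,7): δ = 140.85°  ·
antipodal pairs: 4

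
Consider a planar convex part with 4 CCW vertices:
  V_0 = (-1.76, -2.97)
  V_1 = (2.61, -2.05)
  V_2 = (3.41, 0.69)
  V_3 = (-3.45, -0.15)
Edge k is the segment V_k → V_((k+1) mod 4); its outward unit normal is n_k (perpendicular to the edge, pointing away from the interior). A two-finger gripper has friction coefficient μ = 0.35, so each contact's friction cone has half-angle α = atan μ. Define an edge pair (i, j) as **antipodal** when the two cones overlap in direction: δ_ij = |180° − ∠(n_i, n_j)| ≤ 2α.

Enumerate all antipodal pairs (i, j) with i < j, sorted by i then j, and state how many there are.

count = 1; pairs: (0,2)

α = atan 0.35 = 19.29°;  2α = 38.58°
n_0 = (+0.2060, -0.9785)
n_1 = (+0.9599, -0.2803)
n_2 = (-0.1215, +0.9926)
n_3 = (-0.8578, -0.5140)
  (0,1): δ = 118.16°  ·
  (0,2): δ = 4.91°  ✓
  (0,3): δ = 109.05°  ·
  (1,2): δ = 66.74°  ·
  (1,3): δ = 47.21°  ·
  (2,3): δ = 66.05°  ·
antipodal pairs: 1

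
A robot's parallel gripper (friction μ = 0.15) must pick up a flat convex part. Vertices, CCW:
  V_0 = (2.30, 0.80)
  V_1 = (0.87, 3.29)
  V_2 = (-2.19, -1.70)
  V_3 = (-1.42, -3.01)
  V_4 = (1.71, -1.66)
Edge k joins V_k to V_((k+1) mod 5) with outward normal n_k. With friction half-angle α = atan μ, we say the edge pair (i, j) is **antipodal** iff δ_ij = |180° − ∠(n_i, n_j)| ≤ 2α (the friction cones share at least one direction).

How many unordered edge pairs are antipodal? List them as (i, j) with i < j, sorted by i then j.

count = 1; pairs: (0,2)

α = atan 0.15 = 8.53°;  2α = 17.06°
n_0 = (+0.8672, +0.4980)
n_1 = (-0.8525, +0.5228)
n_2 = (-0.8621, -0.5067)
n_3 = (+0.3960, -0.9182)
n_4 = (+0.9724, -0.2332)
  (0,1): δ = 61.39°  ·
  (0,2): δ = 0.58°  ✓
  (0,3): δ = 83.46°  ·
  (0,4): δ = 136.64°  ·
  (1,2): δ = 118.04°  ·
  (1,3): δ = 35.15°  ·
  (1,4): δ = 18.03°  ·
  (2,3): δ = 97.12°  ·
  (2,4): δ = 43.93°  ·
  (3,4): δ = 126.82°  ·
antipodal pairs: 1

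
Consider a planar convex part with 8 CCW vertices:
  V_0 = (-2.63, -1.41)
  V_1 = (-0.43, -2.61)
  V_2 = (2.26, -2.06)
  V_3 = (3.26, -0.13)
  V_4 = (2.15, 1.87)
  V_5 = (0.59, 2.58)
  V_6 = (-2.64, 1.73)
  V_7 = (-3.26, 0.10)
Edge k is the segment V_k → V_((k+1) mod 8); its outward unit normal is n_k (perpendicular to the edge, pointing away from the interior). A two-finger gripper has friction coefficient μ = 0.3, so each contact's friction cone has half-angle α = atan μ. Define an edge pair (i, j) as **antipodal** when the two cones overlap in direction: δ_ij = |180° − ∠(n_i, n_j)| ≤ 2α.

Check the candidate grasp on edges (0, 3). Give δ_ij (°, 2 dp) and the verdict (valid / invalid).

δ = 32.36°, valid

α = atan 0.3 = 16.70°;  2α = 33.40°
edge 0: e_0 = (+2.20, -1.20);  n_0 = (-0.4789, -0.8779)
edge 3: e_3 = (-1.11, +2.00);  n_3 = (+0.8744, +0.4853)
∠(n_0, n_3) = 147.64°
δ = |180° − 147.64°| = 32.36°
32.36° ≤ 2α = 33.40°  →  valid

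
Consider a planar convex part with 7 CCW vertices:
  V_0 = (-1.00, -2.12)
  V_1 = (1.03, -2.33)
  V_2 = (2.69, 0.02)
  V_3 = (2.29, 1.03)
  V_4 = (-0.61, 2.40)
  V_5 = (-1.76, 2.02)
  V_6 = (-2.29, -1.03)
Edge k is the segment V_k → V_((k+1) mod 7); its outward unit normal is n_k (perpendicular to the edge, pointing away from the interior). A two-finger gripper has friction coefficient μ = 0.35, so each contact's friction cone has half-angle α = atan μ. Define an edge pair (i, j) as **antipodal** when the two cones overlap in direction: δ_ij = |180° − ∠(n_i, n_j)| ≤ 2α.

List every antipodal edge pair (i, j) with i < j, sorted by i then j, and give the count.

α = atan 0.35 = 19.29°;  2α = 38.58°
n_0 = (-0.1029, -0.9947)
n_1 = (+0.8168, -0.5770)
n_2 = (+0.9297, +0.3682)
n_3 = (+0.4271, +0.9042)
n_4 = (-0.3137, +0.9495)
n_5 = (-0.9852, +0.1712)
n_6 = (-0.6454, -0.7638)
  (0,1): δ = 119.33°  ·
  (0,2): δ = 62.49°  ·
  (0,3): δ = 19.38°  ✓
  (0,4): δ = 24.19°  ✓
  (0,5): δ = 86.05°  ·
  (0,6): δ = 145.71°  ·
  (1,2): δ = 123.16°  ·
  (1,3): δ = 80.05°  ·
  (1,4): δ = 36.48°  ✓
  (1,5): δ = 25.38°  ✓
  (1,6): δ = 85.04°  ·
  (2,3): δ = 136.89°  ·
  (2,4): δ = 93.32°  ·
  (2,5): δ = 31.46°  ✓
  (2,6): δ = 28.20°  ✓
  (3,4): δ = 136.43°  ·
  (3,5): δ = 74.57°  ·
  (3,6): δ = 14.91°  ✓
  (4,5): δ = 118.14°  ·
  (4,6): δ = 58.48°  ·
  (5,6): δ = 120.34°  ·
antipodal pairs: 7

count = 7; pairs: (0,3), (0,4), (1,4), (1,5), (2,5), (2,6), (3,6)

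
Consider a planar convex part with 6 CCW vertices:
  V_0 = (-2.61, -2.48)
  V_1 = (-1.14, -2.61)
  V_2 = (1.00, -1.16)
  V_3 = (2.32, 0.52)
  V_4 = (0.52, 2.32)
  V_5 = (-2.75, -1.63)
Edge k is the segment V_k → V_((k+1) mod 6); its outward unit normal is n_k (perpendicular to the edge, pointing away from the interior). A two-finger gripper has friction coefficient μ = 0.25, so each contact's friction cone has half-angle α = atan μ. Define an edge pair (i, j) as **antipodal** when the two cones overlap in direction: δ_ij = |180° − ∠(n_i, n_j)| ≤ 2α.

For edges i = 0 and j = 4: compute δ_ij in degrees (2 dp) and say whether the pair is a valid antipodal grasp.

δ = 55.43°, invalid

α = atan 0.25 = 14.04°;  2α = 28.07°
edge 0: e_0 = (+1.47, -0.13);  n_0 = (-0.0881, -0.9961)
edge 4: e_4 = (-3.27, -3.95);  n_4 = (-0.7703, +0.6377)
∠(n_0, n_4) = 124.57°
δ = |180° − 124.57°| = 55.43°
55.43° > 2α = 28.07°  →  invalid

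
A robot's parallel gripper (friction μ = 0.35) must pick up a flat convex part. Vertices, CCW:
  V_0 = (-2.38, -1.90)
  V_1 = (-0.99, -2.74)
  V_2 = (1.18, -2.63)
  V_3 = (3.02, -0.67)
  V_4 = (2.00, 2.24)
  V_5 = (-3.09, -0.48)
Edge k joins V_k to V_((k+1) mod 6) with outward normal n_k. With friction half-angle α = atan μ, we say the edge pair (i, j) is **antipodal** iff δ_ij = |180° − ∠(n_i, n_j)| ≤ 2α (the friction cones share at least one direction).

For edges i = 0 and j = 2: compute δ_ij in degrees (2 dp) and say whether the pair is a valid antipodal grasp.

α = atan 0.35 = 19.29°;  2α = 38.58°
edge 0: e_0 = (+1.39, -0.84);  n_0 = (-0.5172, -0.8559)
edge 2: e_2 = (+1.84, +1.96);  n_2 = (+0.7291, -0.6844)
∠(n_0, n_2) = 77.95°
δ = |180° − 77.95°| = 102.05°
102.05° > 2α = 38.58°  →  invalid

δ = 102.05°, invalid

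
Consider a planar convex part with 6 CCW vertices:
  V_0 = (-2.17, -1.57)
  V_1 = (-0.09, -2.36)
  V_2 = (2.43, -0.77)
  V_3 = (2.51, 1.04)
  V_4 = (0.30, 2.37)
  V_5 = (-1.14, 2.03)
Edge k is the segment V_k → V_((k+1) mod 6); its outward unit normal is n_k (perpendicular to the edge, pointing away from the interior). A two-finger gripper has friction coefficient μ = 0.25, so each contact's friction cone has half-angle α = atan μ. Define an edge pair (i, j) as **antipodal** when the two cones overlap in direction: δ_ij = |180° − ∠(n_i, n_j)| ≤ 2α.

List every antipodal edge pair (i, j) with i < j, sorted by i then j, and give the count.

α = atan 0.25 = 14.04°;  2α = 28.07°
n_0 = (-0.3551, -0.9348)
n_1 = (+0.5336, -0.8457)
n_2 = (+0.9990, -0.0442)
n_3 = (+0.5156, +0.8568)
n_4 = (-0.2298, +0.9732)
n_5 = (-0.9614, +0.2751)
  (0,1): δ = 126.95°  ·
  (0,2): δ = 71.73°  ·
  (0,3): δ = 10.24°  ✓
  (0,4): δ = 34.08°  ·
  (0,5): δ = 94.83°  ·
  (1,2): δ = 124.78°  ·
  (1,3): δ = 63.29°  ·
  (1,4): δ = 18.97°  ✓
  (1,5): δ = 41.78°  ·
  (2,3): δ = 118.51°  ·
  (2,4): δ = 74.18°  ·
  (2,5): δ = 13.44°  ✓
  (3,4): δ = 135.68°  ·
  (3,5): δ = 74.93°  ·
  (4,5): δ = 119.25°  ·
antipodal pairs: 3

count = 3; pairs: (0,3), (1,4), (2,5)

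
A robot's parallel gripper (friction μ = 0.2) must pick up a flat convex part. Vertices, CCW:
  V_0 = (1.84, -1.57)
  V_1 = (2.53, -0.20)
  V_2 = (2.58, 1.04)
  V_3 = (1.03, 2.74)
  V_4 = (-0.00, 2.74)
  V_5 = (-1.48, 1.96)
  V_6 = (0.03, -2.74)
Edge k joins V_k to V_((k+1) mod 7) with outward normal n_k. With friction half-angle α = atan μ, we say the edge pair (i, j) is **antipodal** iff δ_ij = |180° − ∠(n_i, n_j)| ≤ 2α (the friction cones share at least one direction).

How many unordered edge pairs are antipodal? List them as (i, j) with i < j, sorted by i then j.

α = atan 0.2 = 11.31°;  2α = 22.62°
n_0 = (+0.8931, -0.4498)
n_1 = (+0.9992, -0.0403)
n_2 = (+0.7390, +0.6738)
n_3 = (+0.0000, +1.0000)
n_4 = (-0.4662, +0.8847)
n_5 = (-0.9521, -0.3059)
n_6 = (+0.5429, -0.8398)
  (0,1): δ = 155.58°  ·
  (0,2): δ = 110.91°  ·
  (0,3): δ = 63.27°  ·
  (0,4): δ = 35.48°  ·
  (0,5): δ = 44.54°  ·
  (0,6): δ = 149.61°  ·
  (1,2): δ = 135.33°  ·
  (1,3): δ = 87.69°  ·
  (1,4): δ = 59.90°  ·
  (1,5): δ = 20.12°  ✓
  (1,6): δ = 125.19°  ·
  (2,3): δ = 132.36°  ·
  (2,4): δ = 104.57°  ·
  (2,5): δ = 24.55°  ·
  (2,6): δ = 80.52°  ·
  (3,4): δ = 152.21°  ·
  (3,5): δ = 72.19°  ·
  (3,6): δ = 32.88°  ·
  (4,5): δ = 99.98°  ·
  (4,6): δ = 5.09°  ✓
  (5,6): δ = 74.93°  ·
antipodal pairs: 2

count = 2; pairs: (1,5), (4,6)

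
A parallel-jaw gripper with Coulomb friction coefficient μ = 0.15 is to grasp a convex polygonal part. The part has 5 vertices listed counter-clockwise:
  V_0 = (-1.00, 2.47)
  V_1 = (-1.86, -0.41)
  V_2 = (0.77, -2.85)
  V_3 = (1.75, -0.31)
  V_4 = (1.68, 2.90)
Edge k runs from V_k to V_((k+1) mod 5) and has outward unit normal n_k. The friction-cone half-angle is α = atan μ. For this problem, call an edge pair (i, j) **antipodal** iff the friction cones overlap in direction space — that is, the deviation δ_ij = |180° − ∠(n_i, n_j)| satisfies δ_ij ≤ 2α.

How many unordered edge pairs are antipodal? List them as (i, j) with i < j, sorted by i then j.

count = 1; pairs: (0,2)

α = atan 0.15 = 8.53°;  2α = 17.06°
n_0 = (-0.9582, +0.2861)
n_1 = (-0.6801, -0.7331)
n_2 = (+0.9330, -0.3600)
n_3 = (+0.9998, +0.0218)
n_4 = (-0.1584, +0.9874)
  (0,1): δ = 116.23°  ·
  (0,2): δ = 4.47°  ✓
  (0,3): δ = 17.88°  ·
  (0,4): δ = 115.74°  ·
  (1,2): δ = 68.24°  ·
  (1,3): δ = 45.90°  ·
  (1,4): δ = 51.97°  ·
  (2,3): δ = 157.65°  ·
  (2,4): δ = 59.79°  ·
  (3,4): δ = 82.13°  ·
antipodal pairs: 1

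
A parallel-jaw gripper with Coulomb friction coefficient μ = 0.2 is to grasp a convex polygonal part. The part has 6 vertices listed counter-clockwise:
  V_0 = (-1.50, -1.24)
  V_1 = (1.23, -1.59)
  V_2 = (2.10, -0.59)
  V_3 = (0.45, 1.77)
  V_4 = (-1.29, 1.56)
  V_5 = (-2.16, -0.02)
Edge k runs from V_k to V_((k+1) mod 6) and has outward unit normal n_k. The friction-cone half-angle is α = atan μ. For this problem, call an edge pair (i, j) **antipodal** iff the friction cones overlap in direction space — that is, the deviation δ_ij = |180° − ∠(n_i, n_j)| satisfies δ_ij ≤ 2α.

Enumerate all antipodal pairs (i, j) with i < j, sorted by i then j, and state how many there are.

α = atan 0.2 = 11.31°;  2α = 22.62°
n_0 = (-0.1272, -0.9919)
n_1 = (+0.7544, -0.6564)
n_2 = (+0.8196, +0.5730)
n_3 = (-0.1198, +0.9928)
n_4 = (-0.8760, +0.4823)
n_5 = (-0.8795, -0.4758)
  (0,1): δ = 123.72°  ·
  (0,2): δ = 47.73°  ·
  (0,3): δ = 14.19°  ✓
  (0,4): δ = 68.47°  ·
  (0,5): δ = 125.72°  ·
  (1,2): δ = 104.02°  ·
  (1,3): δ = 42.10°  ·
  (1,4): δ = 12.18°  ✓
  (1,5): δ = 69.44°  ·
  (2,3): δ = 118.08°  ·
  (2,4): δ = 63.80°  ·
  (2,5): δ = 6.55°  ✓
  (3,4): δ = 125.72°  ·
  (3,5): δ = 68.47°  ·
  (4,5): δ = 122.75°  ·
antipodal pairs: 3

count = 3; pairs: (0,3), (1,4), (2,5)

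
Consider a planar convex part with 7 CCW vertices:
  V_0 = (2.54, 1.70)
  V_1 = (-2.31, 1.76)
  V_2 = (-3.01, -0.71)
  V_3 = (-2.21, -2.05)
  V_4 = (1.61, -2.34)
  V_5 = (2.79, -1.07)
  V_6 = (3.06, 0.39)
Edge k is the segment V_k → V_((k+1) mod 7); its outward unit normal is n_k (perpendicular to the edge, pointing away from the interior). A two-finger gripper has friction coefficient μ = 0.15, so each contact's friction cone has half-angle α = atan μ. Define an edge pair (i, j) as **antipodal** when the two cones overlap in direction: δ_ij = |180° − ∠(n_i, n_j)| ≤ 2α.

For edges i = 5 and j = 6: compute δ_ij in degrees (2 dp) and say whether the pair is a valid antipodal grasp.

α = atan 0.15 = 8.53°;  2α = 17.06°
edge 5: e_5 = (+0.27, +1.46);  n_5 = (+0.9833, -0.1818)
edge 6: e_6 = (-0.52, +1.31);  n_6 = (+0.9295, +0.3689)
∠(n_5, n_6) = 32.13°
δ = |180° − 32.13°| = 147.87°
147.87° > 2α = 17.06°  →  invalid

δ = 147.87°, invalid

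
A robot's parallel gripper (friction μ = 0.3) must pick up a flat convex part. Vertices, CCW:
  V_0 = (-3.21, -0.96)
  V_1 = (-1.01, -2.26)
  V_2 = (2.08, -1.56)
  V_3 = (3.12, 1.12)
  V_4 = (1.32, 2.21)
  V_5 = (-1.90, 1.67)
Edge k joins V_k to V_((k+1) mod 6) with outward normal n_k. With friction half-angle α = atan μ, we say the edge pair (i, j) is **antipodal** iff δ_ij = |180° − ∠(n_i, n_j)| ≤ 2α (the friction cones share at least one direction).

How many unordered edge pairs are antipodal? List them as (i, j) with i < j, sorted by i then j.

α = atan 0.3 = 16.70°;  2α = 33.40°
n_0 = (-0.5087, -0.8609)
n_1 = (+0.2209, -0.9753)
n_2 = (+0.9323, -0.3618)
n_3 = (+0.5180, +0.8554)
n_4 = (-0.1654, +0.9862)
n_5 = (-0.8951, +0.4459)
  (0,1): δ = 136.66°  ·
  (0,2): δ = 80.63°  ·
  (0,3): δ = 0.62°  ✓
  (0,4): δ = 40.10°  ·
  (0,5): δ = 94.10°  ·
  (1,2): δ = 123.97°  ·
  (1,3): δ = 43.96°  ·
  (1,4): δ = 3.24°  ✓
  (1,5): δ = 50.76°  ·
  (2,3): δ = 99.99°  ·
  (2,4): δ = 59.27°  ·
  (2,5): δ = 5.27°  ✓
  (3,4): δ = 139.28°  ·
  (3,5): δ = 85.28°  ·
  (4,5): δ = 126.00°  ·
antipodal pairs: 3

count = 3; pairs: (0,3), (1,4), (2,5)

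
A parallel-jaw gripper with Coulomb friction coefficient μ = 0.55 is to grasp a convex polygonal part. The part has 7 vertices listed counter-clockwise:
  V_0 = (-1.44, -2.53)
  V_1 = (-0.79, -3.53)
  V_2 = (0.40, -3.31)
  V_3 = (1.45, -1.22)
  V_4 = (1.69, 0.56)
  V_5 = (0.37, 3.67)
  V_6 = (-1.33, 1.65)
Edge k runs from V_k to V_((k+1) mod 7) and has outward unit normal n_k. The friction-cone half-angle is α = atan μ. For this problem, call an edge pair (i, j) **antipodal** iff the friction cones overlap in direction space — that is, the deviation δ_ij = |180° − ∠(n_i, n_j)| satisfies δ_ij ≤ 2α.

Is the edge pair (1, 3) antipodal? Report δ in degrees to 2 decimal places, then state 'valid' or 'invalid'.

δ = 108.15°, invalid

α = atan 0.55 = 28.81°;  2α = 57.62°
edge 1: e_1 = (+1.19, +0.22);  n_1 = (+0.1818, -0.9833)
edge 3: e_3 = (+0.24, +1.78);  n_3 = (+0.9910, -0.1336)
∠(n_1, n_3) = 71.85°
δ = |180° − 71.85°| = 108.15°
108.15° > 2α = 57.62°  →  invalid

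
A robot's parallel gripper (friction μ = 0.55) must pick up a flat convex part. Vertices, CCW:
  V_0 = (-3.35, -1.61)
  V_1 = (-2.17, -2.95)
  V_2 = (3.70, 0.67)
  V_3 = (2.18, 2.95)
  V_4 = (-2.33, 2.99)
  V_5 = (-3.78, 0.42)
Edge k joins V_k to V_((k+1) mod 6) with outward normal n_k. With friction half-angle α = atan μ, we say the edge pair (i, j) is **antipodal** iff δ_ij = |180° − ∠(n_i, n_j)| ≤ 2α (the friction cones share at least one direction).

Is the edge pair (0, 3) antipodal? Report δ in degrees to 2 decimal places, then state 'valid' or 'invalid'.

δ = 48.12°, valid

α = atan 0.55 = 28.81°;  2α = 57.62°
edge 0: e_0 = (+1.18, -1.34);  n_0 = (-0.7505, -0.6609)
edge 3: e_3 = (-4.51, +0.04);  n_3 = (+0.0089, +1.0000)
∠(n_0, n_3) = 131.88°
δ = |180° − 131.88°| = 48.12°
48.12° ≤ 2α = 57.62°  →  valid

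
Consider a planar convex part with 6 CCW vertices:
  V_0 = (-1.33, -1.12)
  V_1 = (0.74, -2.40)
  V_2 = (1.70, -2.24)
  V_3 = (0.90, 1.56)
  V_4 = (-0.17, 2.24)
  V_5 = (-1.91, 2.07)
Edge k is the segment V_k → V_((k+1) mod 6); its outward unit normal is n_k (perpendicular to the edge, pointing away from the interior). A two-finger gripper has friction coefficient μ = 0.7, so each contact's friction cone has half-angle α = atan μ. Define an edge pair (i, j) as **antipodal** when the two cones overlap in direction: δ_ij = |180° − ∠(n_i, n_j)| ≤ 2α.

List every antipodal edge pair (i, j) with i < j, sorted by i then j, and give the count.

count = 7; pairs: (0,2), (0,3), (0,4), (1,3), (1,4), (2,5), (3,5)

α = atan 0.7 = 34.99°;  2α = 69.98°
n_0 = (-0.5259, -0.8505)
n_1 = (+0.1644, -0.9864)
n_2 = (+0.9785, +0.2060)
n_3 = (+0.5364, +0.8440)
n_4 = (-0.0972, +0.9953)
n_5 = (-0.9839, -0.1789)
  (0,1): δ = 138.81°  ·
  (0,2): δ = 46.38°  ✓
  (0,3): δ = 0.71°  ✓
  (0,4): δ = 37.31°  ✓
  (0,5): δ = 132.04°  ·
  (1,2): δ = 87.57°  ·
  (1,3): δ = 41.90°  ✓
  (1,4): δ = 3.88°  ✓
  (1,5): δ = 90.84°  ·
  (2,3): δ = 134.33°  ·
  (2,4): δ = 96.31°  ·
  (2,5): δ = 1.58°  ✓
  (3,4): δ = 141.98°  ·
  (3,5): δ = 47.26°  ✓
  (4,5): δ = 85.28°  ·
antipodal pairs: 7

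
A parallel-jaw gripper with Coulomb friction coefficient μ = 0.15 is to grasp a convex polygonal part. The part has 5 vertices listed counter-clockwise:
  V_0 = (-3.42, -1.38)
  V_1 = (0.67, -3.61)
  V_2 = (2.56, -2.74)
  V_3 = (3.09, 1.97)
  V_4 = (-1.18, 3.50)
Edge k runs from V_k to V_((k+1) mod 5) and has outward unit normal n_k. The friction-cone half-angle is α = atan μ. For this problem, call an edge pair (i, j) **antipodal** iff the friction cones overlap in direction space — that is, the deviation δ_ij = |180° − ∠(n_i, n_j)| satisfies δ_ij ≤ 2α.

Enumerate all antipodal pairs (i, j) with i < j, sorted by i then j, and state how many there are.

α = atan 0.15 = 8.53°;  2α = 17.06°
n_0 = (-0.4787, -0.8780)
n_1 = (+0.4181, -0.9084)
n_2 = (+0.9937, -0.1118)
n_3 = (+0.3373, +0.9414)
n_4 = (-0.9088, +0.4172)
  (0,1): δ = 126.68°  ·
  (0,2): δ = 67.82°  ·
  (0,3): δ = 8.89°  ✓
  (0,4): δ = 93.94°  ·
  (1,2): δ = 121.14°  ·
  (1,3): δ = 44.43°  ·
  (1,4): δ = 40.63°  ·
  (2,3): δ = 103.29°  ·
  (2,4): δ = 18.24°  ·
  (3,4): δ = 94.94°  ·
antipodal pairs: 1

count = 1; pairs: (0,3)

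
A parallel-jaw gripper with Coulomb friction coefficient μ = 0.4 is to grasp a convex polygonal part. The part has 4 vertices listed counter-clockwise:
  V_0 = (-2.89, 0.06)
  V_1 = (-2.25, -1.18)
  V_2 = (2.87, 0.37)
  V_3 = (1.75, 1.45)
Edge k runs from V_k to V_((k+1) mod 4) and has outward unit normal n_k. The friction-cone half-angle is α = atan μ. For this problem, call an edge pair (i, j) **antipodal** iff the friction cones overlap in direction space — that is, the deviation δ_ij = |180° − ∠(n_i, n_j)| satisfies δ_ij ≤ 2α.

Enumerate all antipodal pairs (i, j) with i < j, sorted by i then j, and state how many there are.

count = 2; pairs: (0,2), (1,3)

α = atan 0.4 = 21.80°;  2α = 43.60°
n_0 = (-0.8886, -0.4586)
n_1 = (+0.2897, -0.9571)
n_2 = (+0.6941, +0.7198)
n_3 = (-0.2870, +0.9579)
  (0,1): δ = 100.46°  ·
  (0,2): δ = 18.74°  ✓
  (0,3): δ = 79.38°  ·
  (1,2): δ = 60.80°  ·
  (1,3): δ = 0.17°  ✓
  (2,3): δ = 119.37°  ·
antipodal pairs: 2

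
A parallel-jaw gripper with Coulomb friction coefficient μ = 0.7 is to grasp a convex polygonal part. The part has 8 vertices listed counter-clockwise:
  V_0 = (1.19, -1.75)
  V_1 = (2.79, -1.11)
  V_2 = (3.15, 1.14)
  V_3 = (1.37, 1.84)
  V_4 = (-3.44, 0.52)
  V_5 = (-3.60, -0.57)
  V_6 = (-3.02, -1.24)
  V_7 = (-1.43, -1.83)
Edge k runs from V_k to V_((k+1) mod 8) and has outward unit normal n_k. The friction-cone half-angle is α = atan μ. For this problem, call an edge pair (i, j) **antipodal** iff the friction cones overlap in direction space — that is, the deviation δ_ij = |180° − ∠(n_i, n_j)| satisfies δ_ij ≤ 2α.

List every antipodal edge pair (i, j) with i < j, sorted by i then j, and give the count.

α = atan 0.7 = 34.99°;  2α = 69.98°
n_0 = (+0.3714, -0.9285)
n_1 = (+0.9874, -0.1580)
n_2 = (+0.3660, +0.9306)
n_3 = (-0.2646, +0.9643)
n_4 = (-0.9894, +0.1452)
n_5 = (-0.7561, -0.6545)
n_6 = (-0.3479, -0.9375)
n_7 = (+0.0305, -0.9995)
  (0,1): δ = 120.89°  ·
  (0,2): δ = 43.27°  ✓
  (0,3): δ = 6.46°  ✓
  (0,4): δ = 59.85°  ✓
  (0,5): δ = 109.08°  ·
  (0,6): δ = 137.84°  ·
  (0,7): δ = 159.95°  ·
  (1,2): δ = 102.38°  ·
  (1,3): δ = 65.56°  ✓
  (1,4): δ = 0.74°  ✓
  (1,5): δ = 49.97°  ✓
  (1,6): δ = 78.73°  ·
  (1,7): δ = 100.84°  ·
  (2,3): δ = 143.19°  ·
  (2,4): δ = 76.88°  ·
  (2,5): δ = 27.65°  ✓
  (2,6): δ = 1.11°  ✓
  (2,7): δ = 23.22°  ✓
  (3,4): δ = 113.70°  ·
  (3,5): δ = 64.46°  ✓
  (3,6): δ = 35.70°  ✓
  (3,7): δ = 13.60°  ✓
  (4,5): δ = 130.77°  ·
  (4,6): δ = 102.01°  ·
  (4,7): δ = 79.90°  ·
  (5,6): δ = 151.24°  ·
  (5,7): δ = 129.13°  ·
  (6,7): δ = 157.89°  ·
antipodal pairs: 12

count = 12; pairs: (0,2), (0,3), (0,4), (1,3), (1,4), (1,5), (2,5), (2,6), (2,7), (3,5), (3,6), (3,7)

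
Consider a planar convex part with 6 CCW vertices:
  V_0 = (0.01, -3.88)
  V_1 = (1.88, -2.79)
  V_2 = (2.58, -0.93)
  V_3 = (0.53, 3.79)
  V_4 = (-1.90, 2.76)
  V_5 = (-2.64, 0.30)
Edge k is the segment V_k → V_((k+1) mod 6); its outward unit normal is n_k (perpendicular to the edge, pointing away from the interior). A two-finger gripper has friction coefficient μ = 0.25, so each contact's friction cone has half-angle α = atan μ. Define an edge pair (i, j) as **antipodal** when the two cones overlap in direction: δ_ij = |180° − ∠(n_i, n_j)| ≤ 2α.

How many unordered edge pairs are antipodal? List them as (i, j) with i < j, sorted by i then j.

count = 3; pairs: (0,3), (1,4), (2,5)

α = atan 0.25 = 14.04°;  2α = 28.07°
n_0 = (+0.5036, -0.8639)
n_1 = (+0.9359, -0.3522)
n_2 = (+0.9172, +0.3984)
n_3 = (-0.3903, +0.9207)
n_4 = (-0.9576, +0.2881)
n_5 = (-0.8446, -0.5354)
  (0,1): δ = 140.86°  ·
  (0,2): δ = 96.76°  ·
  (0,3): δ = 7.27°  ✓
  (0,4): δ = 43.02°  ·
  (0,5): δ = 92.14°  ·
  (1,2): δ = 135.90°  ·
  (1,3): δ = 46.41°  ·
  (1,4): δ = 3.88°  ✓
  (1,5): δ = 53.00°  ·
  (2,3): δ = 90.51°  ·
  (2,4): δ = 40.22°  ·
  (2,5): δ = 8.90°  ✓
  (3,4): δ = 129.71°  ·
  (3,5): δ = 80.60°  ·
  (4,5): δ = 130.88°  ·
antipodal pairs: 3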